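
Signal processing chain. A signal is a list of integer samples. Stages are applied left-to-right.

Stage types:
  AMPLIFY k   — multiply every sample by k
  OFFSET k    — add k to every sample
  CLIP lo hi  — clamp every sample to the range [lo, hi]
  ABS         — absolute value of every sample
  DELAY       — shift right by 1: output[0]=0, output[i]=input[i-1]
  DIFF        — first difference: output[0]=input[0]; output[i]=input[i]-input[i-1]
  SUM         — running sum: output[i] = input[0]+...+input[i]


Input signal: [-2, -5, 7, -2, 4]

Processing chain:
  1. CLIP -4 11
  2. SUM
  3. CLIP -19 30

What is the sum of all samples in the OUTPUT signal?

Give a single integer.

Answer: -5

Derivation:
Input: [-2, -5, 7, -2, 4]
Stage 1 (CLIP -4 11): clip(-2,-4,11)=-2, clip(-5,-4,11)=-4, clip(7,-4,11)=7, clip(-2,-4,11)=-2, clip(4,-4,11)=4 -> [-2, -4, 7, -2, 4]
Stage 2 (SUM): sum[0..0]=-2, sum[0..1]=-6, sum[0..2]=1, sum[0..3]=-1, sum[0..4]=3 -> [-2, -6, 1, -1, 3]
Stage 3 (CLIP -19 30): clip(-2,-19,30)=-2, clip(-6,-19,30)=-6, clip(1,-19,30)=1, clip(-1,-19,30)=-1, clip(3,-19,30)=3 -> [-2, -6, 1, -1, 3]
Output sum: -5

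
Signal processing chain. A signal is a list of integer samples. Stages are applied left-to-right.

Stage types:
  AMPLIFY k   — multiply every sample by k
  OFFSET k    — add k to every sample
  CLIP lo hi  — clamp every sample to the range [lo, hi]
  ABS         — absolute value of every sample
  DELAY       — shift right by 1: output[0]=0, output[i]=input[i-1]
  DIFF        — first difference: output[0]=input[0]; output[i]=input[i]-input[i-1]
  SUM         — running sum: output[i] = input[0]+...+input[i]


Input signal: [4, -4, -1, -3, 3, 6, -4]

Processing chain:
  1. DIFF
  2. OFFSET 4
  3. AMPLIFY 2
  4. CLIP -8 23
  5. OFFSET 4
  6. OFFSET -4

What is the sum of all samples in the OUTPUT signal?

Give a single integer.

Input: [4, -4, -1, -3, 3, 6, -4]
Stage 1 (DIFF): s[0]=4, -4-4=-8, -1--4=3, -3--1=-2, 3--3=6, 6-3=3, -4-6=-10 -> [4, -8, 3, -2, 6, 3, -10]
Stage 2 (OFFSET 4): 4+4=8, -8+4=-4, 3+4=7, -2+4=2, 6+4=10, 3+4=7, -10+4=-6 -> [8, -4, 7, 2, 10, 7, -6]
Stage 3 (AMPLIFY 2): 8*2=16, -4*2=-8, 7*2=14, 2*2=4, 10*2=20, 7*2=14, -6*2=-12 -> [16, -8, 14, 4, 20, 14, -12]
Stage 4 (CLIP -8 23): clip(16,-8,23)=16, clip(-8,-8,23)=-8, clip(14,-8,23)=14, clip(4,-8,23)=4, clip(20,-8,23)=20, clip(14,-8,23)=14, clip(-12,-8,23)=-8 -> [16, -8, 14, 4, 20, 14, -8]
Stage 5 (OFFSET 4): 16+4=20, -8+4=-4, 14+4=18, 4+4=8, 20+4=24, 14+4=18, -8+4=-4 -> [20, -4, 18, 8, 24, 18, -4]
Stage 6 (OFFSET -4): 20+-4=16, -4+-4=-8, 18+-4=14, 8+-4=4, 24+-4=20, 18+-4=14, -4+-4=-8 -> [16, -8, 14, 4, 20, 14, -8]
Output sum: 52

Answer: 52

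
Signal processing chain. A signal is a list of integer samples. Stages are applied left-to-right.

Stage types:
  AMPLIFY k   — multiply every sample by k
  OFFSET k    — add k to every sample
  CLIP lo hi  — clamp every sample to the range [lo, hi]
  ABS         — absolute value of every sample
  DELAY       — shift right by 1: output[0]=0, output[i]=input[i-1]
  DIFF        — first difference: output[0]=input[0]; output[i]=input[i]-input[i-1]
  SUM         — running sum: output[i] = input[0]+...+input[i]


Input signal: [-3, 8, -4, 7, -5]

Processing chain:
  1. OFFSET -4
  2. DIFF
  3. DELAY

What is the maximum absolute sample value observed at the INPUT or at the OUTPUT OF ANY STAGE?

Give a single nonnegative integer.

Input: [-3, 8, -4, 7, -5] (max |s|=8)
Stage 1 (OFFSET -4): -3+-4=-7, 8+-4=4, -4+-4=-8, 7+-4=3, -5+-4=-9 -> [-7, 4, -8, 3, -9] (max |s|=9)
Stage 2 (DIFF): s[0]=-7, 4--7=11, -8-4=-12, 3--8=11, -9-3=-12 -> [-7, 11, -12, 11, -12] (max |s|=12)
Stage 3 (DELAY): [0, -7, 11, -12, 11] = [0, -7, 11, -12, 11] -> [0, -7, 11, -12, 11] (max |s|=12)
Overall max amplitude: 12

Answer: 12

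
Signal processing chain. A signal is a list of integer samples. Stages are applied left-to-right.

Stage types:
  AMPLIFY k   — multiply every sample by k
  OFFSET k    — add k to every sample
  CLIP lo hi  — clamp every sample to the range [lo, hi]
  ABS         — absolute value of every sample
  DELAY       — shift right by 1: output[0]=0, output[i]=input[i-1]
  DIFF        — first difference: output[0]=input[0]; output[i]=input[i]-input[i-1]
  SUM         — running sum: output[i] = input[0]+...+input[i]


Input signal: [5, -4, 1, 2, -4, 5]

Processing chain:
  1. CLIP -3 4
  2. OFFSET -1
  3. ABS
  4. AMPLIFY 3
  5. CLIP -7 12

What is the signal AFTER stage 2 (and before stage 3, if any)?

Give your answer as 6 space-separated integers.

Input: [5, -4, 1, 2, -4, 5]
Stage 1 (CLIP -3 4): clip(5,-3,4)=4, clip(-4,-3,4)=-3, clip(1,-3,4)=1, clip(2,-3,4)=2, clip(-4,-3,4)=-3, clip(5,-3,4)=4 -> [4, -3, 1, 2, -3, 4]
Stage 2 (OFFSET -1): 4+-1=3, -3+-1=-4, 1+-1=0, 2+-1=1, -3+-1=-4, 4+-1=3 -> [3, -4, 0, 1, -4, 3]

Answer: 3 -4 0 1 -4 3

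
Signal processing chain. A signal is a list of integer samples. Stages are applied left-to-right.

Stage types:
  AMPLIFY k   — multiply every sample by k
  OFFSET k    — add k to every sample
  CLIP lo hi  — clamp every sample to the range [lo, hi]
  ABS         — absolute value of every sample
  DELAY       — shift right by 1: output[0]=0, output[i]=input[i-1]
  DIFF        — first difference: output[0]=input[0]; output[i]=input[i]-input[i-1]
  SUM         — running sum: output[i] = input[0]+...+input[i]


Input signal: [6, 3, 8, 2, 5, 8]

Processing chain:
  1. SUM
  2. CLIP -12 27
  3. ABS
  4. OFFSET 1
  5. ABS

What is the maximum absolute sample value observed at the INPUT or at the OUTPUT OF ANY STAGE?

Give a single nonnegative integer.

Input: [6, 3, 8, 2, 5, 8] (max |s|=8)
Stage 1 (SUM): sum[0..0]=6, sum[0..1]=9, sum[0..2]=17, sum[0..3]=19, sum[0..4]=24, sum[0..5]=32 -> [6, 9, 17, 19, 24, 32] (max |s|=32)
Stage 2 (CLIP -12 27): clip(6,-12,27)=6, clip(9,-12,27)=9, clip(17,-12,27)=17, clip(19,-12,27)=19, clip(24,-12,27)=24, clip(32,-12,27)=27 -> [6, 9, 17, 19, 24, 27] (max |s|=27)
Stage 3 (ABS): |6|=6, |9|=9, |17|=17, |19|=19, |24|=24, |27|=27 -> [6, 9, 17, 19, 24, 27] (max |s|=27)
Stage 4 (OFFSET 1): 6+1=7, 9+1=10, 17+1=18, 19+1=20, 24+1=25, 27+1=28 -> [7, 10, 18, 20, 25, 28] (max |s|=28)
Stage 5 (ABS): |7|=7, |10|=10, |18|=18, |20|=20, |25|=25, |28|=28 -> [7, 10, 18, 20, 25, 28] (max |s|=28)
Overall max amplitude: 32

Answer: 32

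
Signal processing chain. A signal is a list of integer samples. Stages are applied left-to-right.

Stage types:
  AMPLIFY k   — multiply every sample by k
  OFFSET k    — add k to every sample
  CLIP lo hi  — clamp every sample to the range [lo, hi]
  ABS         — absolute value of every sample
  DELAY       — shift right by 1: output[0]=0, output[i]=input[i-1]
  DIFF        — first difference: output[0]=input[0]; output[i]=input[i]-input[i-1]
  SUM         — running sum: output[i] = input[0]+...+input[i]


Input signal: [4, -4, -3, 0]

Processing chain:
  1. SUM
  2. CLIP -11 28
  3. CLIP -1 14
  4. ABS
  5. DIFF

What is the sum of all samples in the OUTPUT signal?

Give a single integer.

Input: [4, -4, -3, 0]
Stage 1 (SUM): sum[0..0]=4, sum[0..1]=0, sum[0..2]=-3, sum[0..3]=-3 -> [4, 0, -3, -3]
Stage 2 (CLIP -11 28): clip(4,-11,28)=4, clip(0,-11,28)=0, clip(-3,-11,28)=-3, clip(-3,-11,28)=-3 -> [4, 0, -3, -3]
Stage 3 (CLIP -1 14): clip(4,-1,14)=4, clip(0,-1,14)=0, clip(-3,-1,14)=-1, clip(-3,-1,14)=-1 -> [4, 0, -1, -1]
Stage 4 (ABS): |4|=4, |0|=0, |-1|=1, |-1|=1 -> [4, 0, 1, 1]
Stage 5 (DIFF): s[0]=4, 0-4=-4, 1-0=1, 1-1=0 -> [4, -4, 1, 0]
Output sum: 1

Answer: 1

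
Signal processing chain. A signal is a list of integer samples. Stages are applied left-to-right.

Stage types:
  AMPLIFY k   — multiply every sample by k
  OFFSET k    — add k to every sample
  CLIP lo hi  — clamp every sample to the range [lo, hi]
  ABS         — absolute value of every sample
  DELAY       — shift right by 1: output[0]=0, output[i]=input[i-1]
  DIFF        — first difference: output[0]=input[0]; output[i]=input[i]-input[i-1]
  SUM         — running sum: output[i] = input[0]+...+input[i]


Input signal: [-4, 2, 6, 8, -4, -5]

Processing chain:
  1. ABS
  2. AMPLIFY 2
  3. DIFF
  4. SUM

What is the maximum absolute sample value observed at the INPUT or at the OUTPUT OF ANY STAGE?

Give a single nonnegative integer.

Answer: 16

Derivation:
Input: [-4, 2, 6, 8, -4, -5] (max |s|=8)
Stage 1 (ABS): |-4|=4, |2|=2, |6|=6, |8|=8, |-4|=4, |-5|=5 -> [4, 2, 6, 8, 4, 5] (max |s|=8)
Stage 2 (AMPLIFY 2): 4*2=8, 2*2=4, 6*2=12, 8*2=16, 4*2=8, 5*2=10 -> [8, 4, 12, 16, 8, 10] (max |s|=16)
Stage 3 (DIFF): s[0]=8, 4-8=-4, 12-4=8, 16-12=4, 8-16=-8, 10-8=2 -> [8, -4, 8, 4, -8, 2] (max |s|=8)
Stage 4 (SUM): sum[0..0]=8, sum[0..1]=4, sum[0..2]=12, sum[0..3]=16, sum[0..4]=8, sum[0..5]=10 -> [8, 4, 12, 16, 8, 10] (max |s|=16)
Overall max amplitude: 16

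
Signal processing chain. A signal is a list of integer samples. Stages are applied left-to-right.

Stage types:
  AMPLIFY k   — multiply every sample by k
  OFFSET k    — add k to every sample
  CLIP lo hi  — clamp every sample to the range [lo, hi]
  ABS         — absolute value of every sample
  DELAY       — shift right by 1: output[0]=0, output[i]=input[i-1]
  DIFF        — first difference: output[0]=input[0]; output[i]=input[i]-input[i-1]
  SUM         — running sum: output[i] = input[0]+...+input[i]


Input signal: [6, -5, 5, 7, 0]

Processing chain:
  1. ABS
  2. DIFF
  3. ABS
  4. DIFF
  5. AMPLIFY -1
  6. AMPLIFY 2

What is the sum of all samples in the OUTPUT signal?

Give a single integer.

Input: [6, -5, 5, 7, 0]
Stage 1 (ABS): |6|=6, |-5|=5, |5|=5, |7|=7, |0|=0 -> [6, 5, 5, 7, 0]
Stage 2 (DIFF): s[0]=6, 5-6=-1, 5-5=0, 7-5=2, 0-7=-7 -> [6, -1, 0, 2, -7]
Stage 3 (ABS): |6|=6, |-1|=1, |0|=0, |2|=2, |-7|=7 -> [6, 1, 0, 2, 7]
Stage 4 (DIFF): s[0]=6, 1-6=-5, 0-1=-1, 2-0=2, 7-2=5 -> [6, -5, -1, 2, 5]
Stage 5 (AMPLIFY -1): 6*-1=-6, -5*-1=5, -1*-1=1, 2*-1=-2, 5*-1=-5 -> [-6, 5, 1, -2, -5]
Stage 6 (AMPLIFY 2): -6*2=-12, 5*2=10, 1*2=2, -2*2=-4, -5*2=-10 -> [-12, 10, 2, -4, -10]
Output sum: -14

Answer: -14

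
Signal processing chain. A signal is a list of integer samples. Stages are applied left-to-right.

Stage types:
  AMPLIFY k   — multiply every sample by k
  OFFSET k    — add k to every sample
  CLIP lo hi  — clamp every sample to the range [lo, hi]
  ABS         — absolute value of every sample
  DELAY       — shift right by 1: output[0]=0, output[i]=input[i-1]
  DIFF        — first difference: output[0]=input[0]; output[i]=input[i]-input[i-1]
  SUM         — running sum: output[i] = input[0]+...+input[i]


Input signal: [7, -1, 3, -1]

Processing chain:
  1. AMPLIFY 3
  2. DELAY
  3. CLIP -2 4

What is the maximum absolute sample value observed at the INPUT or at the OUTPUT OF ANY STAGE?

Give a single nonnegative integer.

Answer: 21

Derivation:
Input: [7, -1, 3, -1] (max |s|=7)
Stage 1 (AMPLIFY 3): 7*3=21, -1*3=-3, 3*3=9, -1*3=-3 -> [21, -3, 9, -3] (max |s|=21)
Stage 2 (DELAY): [0, 21, -3, 9] = [0, 21, -3, 9] -> [0, 21, -3, 9] (max |s|=21)
Stage 3 (CLIP -2 4): clip(0,-2,4)=0, clip(21,-2,4)=4, clip(-3,-2,4)=-2, clip(9,-2,4)=4 -> [0, 4, -2, 4] (max |s|=4)
Overall max amplitude: 21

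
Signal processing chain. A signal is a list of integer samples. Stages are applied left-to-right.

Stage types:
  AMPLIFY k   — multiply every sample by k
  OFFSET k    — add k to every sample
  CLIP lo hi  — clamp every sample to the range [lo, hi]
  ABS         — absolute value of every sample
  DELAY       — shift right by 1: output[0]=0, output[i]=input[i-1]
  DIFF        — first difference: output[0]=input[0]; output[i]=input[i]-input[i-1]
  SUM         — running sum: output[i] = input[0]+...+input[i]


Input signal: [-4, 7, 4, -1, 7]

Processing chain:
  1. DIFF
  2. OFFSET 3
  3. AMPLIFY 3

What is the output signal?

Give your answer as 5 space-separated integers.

Answer: -3 42 0 -6 33

Derivation:
Input: [-4, 7, 4, -1, 7]
Stage 1 (DIFF): s[0]=-4, 7--4=11, 4-7=-3, -1-4=-5, 7--1=8 -> [-4, 11, -3, -5, 8]
Stage 2 (OFFSET 3): -4+3=-1, 11+3=14, -3+3=0, -5+3=-2, 8+3=11 -> [-1, 14, 0, -2, 11]
Stage 3 (AMPLIFY 3): -1*3=-3, 14*3=42, 0*3=0, -2*3=-6, 11*3=33 -> [-3, 42, 0, -6, 33]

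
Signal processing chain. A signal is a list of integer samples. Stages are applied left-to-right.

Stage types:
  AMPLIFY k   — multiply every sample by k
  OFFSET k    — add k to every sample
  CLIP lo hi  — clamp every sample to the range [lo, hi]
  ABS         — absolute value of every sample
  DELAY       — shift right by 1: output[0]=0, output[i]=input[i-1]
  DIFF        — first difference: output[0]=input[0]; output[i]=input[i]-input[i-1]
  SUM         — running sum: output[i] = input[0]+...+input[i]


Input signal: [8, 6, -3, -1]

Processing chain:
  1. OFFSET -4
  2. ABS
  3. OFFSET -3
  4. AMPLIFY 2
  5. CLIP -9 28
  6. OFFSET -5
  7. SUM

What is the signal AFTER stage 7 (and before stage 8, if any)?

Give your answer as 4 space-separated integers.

Input: [8, 6, -3, -1]
Stage 1 (OFFSET -4): 8+-4=4, 6+-4=2, -3+-4=-7, -1+-4=-5 -> [4, 2, -7, -5]
Stage 2 (ABS): |4|=4, |2|=2, |-7|=7, |-5|=5 -> [4, 2, 7, 5]
Stage 3 (OFFSET -3): 4+-3=1, 2+-3=-1, 7+-3=4, 5+-3=2 -> [1, -1, 4, 2]
Stage 4 (AMPLIFY 2): 1*2=2, -1*2=-2, 4*2=8, 2*2=4 -> [2, -2, 8, 4]
Stage 5 (CLIP -9 28): clip(2,-9,28)=2, clip(-2,-9,28)=-2, clip(8,-9,28)=8, clip(4,-9,28)=4 -> [2, -2, 8, 4]
Stage 6 (OFFSET -5): 2+-5=-3, -2+-5=-7, 8+-5=3, 4+-5=-1 -> [-3, -7, 3, -1]
Stage 7 (SUM): sum[0..0]=-3, sum[0..1]=-10, sum[0..2]=-7, sum[0..3]=-8 -> [-3, -10, -7, -8]

Answer: -3 -10 -7 -8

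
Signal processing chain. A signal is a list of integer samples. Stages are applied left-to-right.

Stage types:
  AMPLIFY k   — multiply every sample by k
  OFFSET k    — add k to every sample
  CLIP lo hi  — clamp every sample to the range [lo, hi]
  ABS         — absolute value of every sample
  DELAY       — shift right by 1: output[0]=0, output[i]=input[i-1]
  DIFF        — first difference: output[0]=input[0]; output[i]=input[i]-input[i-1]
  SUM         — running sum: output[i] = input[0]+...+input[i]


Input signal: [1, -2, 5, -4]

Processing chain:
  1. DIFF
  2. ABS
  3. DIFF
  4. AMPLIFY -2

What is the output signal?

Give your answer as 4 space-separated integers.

Input: [1, -2, 5, -4]
Stage 1 (DIFF): s[0]=1, -2-1=-3, 5--2=7, -4-5=-9 -> [1, -3, 7, -9]
Stage 2 (ABS): |1|=1, |-3|=3, |7|=7, |-9|=9 -> [1, 3, 7, 9]
Stage 3 (DIFF): s[0]=1, 3-1=2, 7-3=4, 9-7=2 -> [1, 2, 4, 2]
Stage 4 (AMPLIFY -2): 1*-2=-2, 2*-2=-4, 4*-2=-8, 2*-2=-4 -> [-2, -4, -8, -4]

Answer: -2 -4 -8 -4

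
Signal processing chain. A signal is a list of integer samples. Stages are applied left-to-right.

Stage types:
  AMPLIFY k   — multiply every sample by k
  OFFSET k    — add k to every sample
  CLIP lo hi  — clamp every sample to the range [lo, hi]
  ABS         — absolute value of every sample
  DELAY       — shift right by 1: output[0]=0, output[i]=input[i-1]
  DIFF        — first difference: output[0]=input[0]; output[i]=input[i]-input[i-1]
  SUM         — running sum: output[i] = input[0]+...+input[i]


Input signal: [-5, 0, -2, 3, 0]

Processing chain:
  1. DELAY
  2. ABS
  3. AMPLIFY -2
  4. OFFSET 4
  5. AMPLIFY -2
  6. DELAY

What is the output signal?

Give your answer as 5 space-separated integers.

Input: [-5, 0, -2, 3, 0]
Stage 1 (DELAY): [0, -5, 0, -2, 3] = [0, -5, 0, -2, 3] -> [0, -5, 0, -2, 3]
Stage 2 (ABS): |0|=0, |-5|=5, |0|=0, |-2|=2, |3|=3 -> [0, 5, 0, 2, 3]
Stage 3 (AMPLIFY -2): 0*-2=0, 5*-2=-10, 0*-2=0, 2*-2=-4, 3*-2=-6 -> [0, -10, 0, -4, -6]
Stage 4 (OFFSET 4): 0+4=4, -10+4=-6, 0+4=4, -4+4=0, -6+4=-2 -> [4, -6, 4, 0, -2]
Stage 5 (AMPLIFY -2): 4*-2=-8, -6*-2=12, 4*-2=-8, 0*-2=0, -2*-2=4 -> [-8, 12, -8, 0, 4]
Stage 6 (DELAY): [0, -8, 12, -8, 0] = [0, -8, 12, -8, 0] -> [0, -8, 12, -8, 0]

Answer: 0 -8 12 -8 0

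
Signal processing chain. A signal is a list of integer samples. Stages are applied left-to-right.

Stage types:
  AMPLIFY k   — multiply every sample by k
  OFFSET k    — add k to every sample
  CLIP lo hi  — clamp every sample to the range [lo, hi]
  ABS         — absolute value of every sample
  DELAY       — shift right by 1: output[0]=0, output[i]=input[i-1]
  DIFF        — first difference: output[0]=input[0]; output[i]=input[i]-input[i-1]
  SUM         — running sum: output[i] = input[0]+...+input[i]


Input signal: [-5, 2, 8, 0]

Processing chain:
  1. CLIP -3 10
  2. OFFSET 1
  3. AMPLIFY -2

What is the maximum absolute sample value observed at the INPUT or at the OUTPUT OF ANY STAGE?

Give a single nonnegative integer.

Answer: 18

Derivation:
Input: [-5, 2, 8, 0] (max |s|=8)
Stage 1 (CLIP -3 10): clip(-5,-3,10)=-3, clip(2,-3,10)=2, clip(8,-3,10)=8, clip(0,-3,10)=0 -> [-3, 2, 8, 0] (max |s|=8)
Stage 2 (OFFSET 1): -3+1=-2, 2+1=3, 8+1=9, 0+1=1 -> [-2, 3, 9, 1] (max |s|=9)
Stage 3 (AMPLIFY -2): -2*-2=4, 3*-2=-6, 9*-2=-18, 1*-2=-2 -> [4, -6, -18, -2] (max |s|=18)
Overall max amplitude: 18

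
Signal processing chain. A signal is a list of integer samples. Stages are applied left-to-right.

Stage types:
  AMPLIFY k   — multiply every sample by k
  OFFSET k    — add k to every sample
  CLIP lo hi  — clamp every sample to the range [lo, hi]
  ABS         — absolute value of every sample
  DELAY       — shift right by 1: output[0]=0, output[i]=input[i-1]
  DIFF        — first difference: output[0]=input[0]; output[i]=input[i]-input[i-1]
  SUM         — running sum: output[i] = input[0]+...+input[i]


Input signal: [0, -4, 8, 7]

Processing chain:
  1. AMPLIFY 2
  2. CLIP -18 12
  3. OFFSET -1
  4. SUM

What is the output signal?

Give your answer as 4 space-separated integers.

Input: [0, -4, 8, 7]
Stage 1 (AMPLIFY 2): 0*2=0, -4*2=-8, 8*2=16, 7*2=14 -> [0, -8, 16, 14]
Stage 2 (CLIP -18 12): clip(0,-18,12)=0, clip(-8,-18,12)=-8, clip(16,-18,12)=12, clip(14,-18,12)=12 -> [0, -8, 12, 12]
Stage 3 (OFFSET -1): 0+-1=-1, -8+-1=-9, 12+-1=11, 12+-1=11 -> [-1, -9, 11, 11]
Stage 4 (SUM): sum[0..0]=-1, sum[0..1]=-10, sum[0..2]=1, sum[0..3]=12 -> [-1, -10, 1, 12]

Answer: -1 -10 1 12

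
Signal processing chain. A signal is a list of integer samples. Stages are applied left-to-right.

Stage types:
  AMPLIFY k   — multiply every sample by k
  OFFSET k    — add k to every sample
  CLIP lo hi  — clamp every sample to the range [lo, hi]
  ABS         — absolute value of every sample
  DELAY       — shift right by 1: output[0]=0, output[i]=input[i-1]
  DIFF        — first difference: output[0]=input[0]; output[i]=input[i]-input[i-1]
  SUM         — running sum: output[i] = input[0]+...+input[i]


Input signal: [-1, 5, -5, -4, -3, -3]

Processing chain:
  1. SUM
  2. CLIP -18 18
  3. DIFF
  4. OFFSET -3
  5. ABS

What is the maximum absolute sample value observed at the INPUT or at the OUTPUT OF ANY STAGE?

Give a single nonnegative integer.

Answer: 11

Derivation:
Input: [-1, 5, -5, -4, -3, -3] (max |s|=5)
Stage 1 (SUM): sum[0..0]=-1, sum[0..1]=4, sum[0..2]=-1, sum[0..3]=-5, sum[0..4]=-8, sum[0..5]=-11 -> [-1, 4, -1, -5, -8, -11] (max |s|=11)
Stage 2 (CLIP -18 18): clip(-1,-18,18)=-1, clip(4,-18,18)=4, clip(-1,-18,18)=-1, clip(-5,-18,18)=-5, clip(-8,-18,18)=-8, clip(-11,-18,18)=-11 -> [-1, 4, -1, -5, -8, -11] (max |s|=11)
Stage 3 (DIFF): s[0]=-1, 4--1=5, -1-4=-5, -5--1=-4, -8--5=-3, -11--8=-3 -> [-1, 5, -5, -4, -3, -3] (max |s|=5)
Stage 4 (OFFSET -3): -1+-3=-4, 5+-3=2, -5+-3=-8, -4+-3=-7, -3+-3=-6, -3+-3=-6 -> [-4, 2, -8, -7, -6, -6] (max |s|=8)
Stage 5 (ABS): |-4|=4, |2|=2, |-8|=8, |-7|=7, |-6|=6, |-6|=6 -> [4, 2, 8, 7, 6, 6] (max |s|=8)
Overall max amplitude: 11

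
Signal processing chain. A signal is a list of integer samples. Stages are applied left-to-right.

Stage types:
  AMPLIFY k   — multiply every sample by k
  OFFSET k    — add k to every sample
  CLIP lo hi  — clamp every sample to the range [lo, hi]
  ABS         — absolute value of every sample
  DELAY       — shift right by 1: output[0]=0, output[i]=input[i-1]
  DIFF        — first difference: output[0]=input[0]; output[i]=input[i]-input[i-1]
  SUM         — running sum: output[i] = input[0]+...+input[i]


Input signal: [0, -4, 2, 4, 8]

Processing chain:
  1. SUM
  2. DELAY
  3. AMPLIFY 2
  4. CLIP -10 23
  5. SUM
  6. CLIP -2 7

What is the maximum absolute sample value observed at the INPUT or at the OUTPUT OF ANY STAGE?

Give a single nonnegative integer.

Answer: 12

Derivation:
Input: [0, -4, 2, 4, 8] (max |s|=8)
Stage 1 (SUM): sum[0..0]=0, sum[0..1]=-4, sum[0..2]=-2, sum[0..3]=2, sum[0..4]=10 -> [0, -4, -2, 2, 10] (max |s|=10)
Stage 2 (DELAY): [0, 0, -4, -2, 2] = [0, 0, -4, -2, 2] -> [0, 0, -4, -2, 2] (max |s|=4)
Stage 3 (AMPLIFY 2): 0*2=0, 0*2=0, -4*2=-8, -2*2=-4, 2*2=4 -> [0, 0, -8, -4, 4] (max |s|=8)
Stage 4 (CLIP -10 23): clip(0,-10,23)=0, clip(0,-10,23)=0, clip(-8,-10,23)=-8, clip(-4,-10,23)=-4, clip(4,-10,23)=4 -> [0, 0, -8, -4, 4] (max |s|=8)
Stage 5 (SUM): sum[0..0]=0, sum[0..1]=0, sum[0..2]=-8, sum[0..3]=-12, sum[0..4]=-8 -> [0, 0, -8, -12, -8] (max |s|=12)
Stage 6 (CLIP -2 7): clip(0,-2,7)=0, clip(0,-2,7)=0, clip(-8,-2,7)=-2, clip(-12,-2,7)=-2, clip(-8,-2,7)=-2 -> [0, 0, -2, -2, -2] (max |s|=2)
Overall max amplitude: 12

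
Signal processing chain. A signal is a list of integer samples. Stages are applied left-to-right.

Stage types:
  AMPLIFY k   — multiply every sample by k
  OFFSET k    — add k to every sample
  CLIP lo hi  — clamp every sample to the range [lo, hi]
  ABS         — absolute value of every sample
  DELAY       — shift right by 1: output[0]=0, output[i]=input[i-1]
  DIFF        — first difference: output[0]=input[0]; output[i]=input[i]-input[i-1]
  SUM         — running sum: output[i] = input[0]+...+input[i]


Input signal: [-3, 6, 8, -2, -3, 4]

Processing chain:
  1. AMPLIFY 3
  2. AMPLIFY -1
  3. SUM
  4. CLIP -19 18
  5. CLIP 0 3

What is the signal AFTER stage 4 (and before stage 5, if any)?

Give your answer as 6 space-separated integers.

Input: [-3, 6, 8, -2, -3, 4]
Stage 1 (AMPLIFY 3): -3*3=-9, 6*3=18, 8*3=24, -2*3=-6, -3*3=-9, 4*3=12 -> [-9, 18, 24, -6, -9, 12]
Stage 2 (AMPLIFY -1): -9*-1=9, 18*-1=-18, 24*-1=-24, -6*-1=6, -9*-1=9, 12*-1=-12 -> [9, -18, -24, 6, 9, -12]
Stage 3 (SUM): sum[0..0]=9, sum[0..1]=-9, sum[0..2]=-33, sum[0..3]=-27, sum[0..4]=-18, sum[0..5]=-30 -> [9, -9, -33, -27, -18, -30]
Stage 4 (CLIP -19 18): clip(9,-19,18)=9, clip(-9,-19,18)=-9, clip(-33,-19,18)=-19, clip(-27,-19,18)=-19, clip(-18,-19,18)=-18, clip(-30,-19,18)=-19 -> [9, -9, -19, -19, -18, -19]

Answer: 9 -9 -19 -19 -18 -19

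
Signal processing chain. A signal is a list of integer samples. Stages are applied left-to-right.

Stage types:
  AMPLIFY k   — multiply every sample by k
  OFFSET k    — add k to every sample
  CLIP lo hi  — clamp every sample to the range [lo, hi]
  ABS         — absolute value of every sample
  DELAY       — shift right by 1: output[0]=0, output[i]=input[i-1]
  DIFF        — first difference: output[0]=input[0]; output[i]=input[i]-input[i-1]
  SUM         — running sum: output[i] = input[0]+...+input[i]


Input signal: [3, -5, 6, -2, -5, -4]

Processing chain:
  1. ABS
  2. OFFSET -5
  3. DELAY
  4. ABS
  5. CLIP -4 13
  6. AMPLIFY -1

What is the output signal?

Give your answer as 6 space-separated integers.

Answer: 0 -2 0 -1 -3 0

Derivation:
Input: [3, -5, 6, -2, -5, -4]
Stage 1 (ABS): |3|=3, |-5|=5, |6|=6, |-2|=2, |-5|=5, |-4|=4 -> [3, 5, 6, 2, 5, 4]
Stage 2 (OFFSET -5): 3+-5=-2, 5+-5=0, 6+-5=1, 2+-5=-3, 5+-5=0, 4+-5=-1 -> [-2, 0, 1, -3, 0, -1]
Stage 3 (DELAY): [0, -2, 0, 1, -3, 0] = [0, -2, 0, 1, -3, 0] -> [0, -2, 0, 1, -3, 0]
Stage 4 (ABS): |0|=0, |-2|=2, |0|=0, |1|=1, |-3|=3, |0|=0 -> [0, 2, 0, 1, 3, 0]
Stage 5 (CLIP -4 13): clip(0,-4,13)=0, clip(2,-4,13)=2, clip(0,-4,13)=0, clip(1,-4,13)=1, clip(3,-4,13)=3, clip(0,-4,13)=0 -> [0, 2, 0, 1, 3, 0]
Stage 6 (AMPLIFY -1): 0*-1=0, 2*-1=-2, 0*-1=0, 1*-1=-1, 3*-1=-3, 0*-1=0 -> [0, -2, 0, -1, -3, 0]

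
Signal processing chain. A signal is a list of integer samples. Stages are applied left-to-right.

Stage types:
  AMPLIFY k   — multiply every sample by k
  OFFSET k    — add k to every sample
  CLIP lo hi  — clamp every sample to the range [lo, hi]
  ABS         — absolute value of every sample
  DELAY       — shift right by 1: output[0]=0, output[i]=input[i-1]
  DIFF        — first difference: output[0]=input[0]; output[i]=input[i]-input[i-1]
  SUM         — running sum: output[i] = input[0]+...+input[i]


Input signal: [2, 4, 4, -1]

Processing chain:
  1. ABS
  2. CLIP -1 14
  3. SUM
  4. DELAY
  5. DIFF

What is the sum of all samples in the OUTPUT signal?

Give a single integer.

Input: [2, 4, 4, -1]
Stage 1 (ABS): |2|=2, |4|=4, |4|=4, |-1|=1 -> [2, 4, 4, 1]
Stage 2 (CLIP -1 14): clip(2,-1,14)=2, clip(4,-1,14)=4, clip(4,-1,14)=4, clip(1,-1,14)=1 -> [2, 4, 4, 1]
Stage 3 (SUM): sum[0..0]=2, sum[0..1]=6, sum[0..2]=10, sum[0..3]=11 -> [2, 6, 10, 11]
Stage 4 (DELAY): [0, 2, 6, 10] = [0, 2, 6, 10] -> [0, 2, 6, 10]
Stage 5 (DIFF): s[0]=0, 2-0=2, 6-2=4, 10-6=4 -> [0, 2, 4, 4]
Output sum: 10

Answer: 10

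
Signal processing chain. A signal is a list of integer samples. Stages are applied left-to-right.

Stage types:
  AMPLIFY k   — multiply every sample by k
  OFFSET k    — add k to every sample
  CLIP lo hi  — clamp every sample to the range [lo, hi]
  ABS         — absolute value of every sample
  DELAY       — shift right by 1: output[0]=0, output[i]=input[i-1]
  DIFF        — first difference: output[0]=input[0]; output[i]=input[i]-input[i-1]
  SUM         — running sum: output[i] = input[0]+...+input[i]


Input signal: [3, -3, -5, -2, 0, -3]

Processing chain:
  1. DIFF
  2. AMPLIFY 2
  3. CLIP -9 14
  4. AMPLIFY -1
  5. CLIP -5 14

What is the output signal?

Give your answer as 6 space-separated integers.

Answer: -5 9 4 -5 -4 6

Derivation:
Input: [3, -3, -5, -2, 0, -3]
Stage 1 (DIFF): s[0]=3, -3-3=-6, -5--3=-2, -2--5=3, 0--2=2, -3-0=-3 -> [3, -6, -2, 3, 2, -3]
Stage 2 (AMPLIFY 2): 3*2=6, -6*2=-12, -2*2=-4, 3*2=6, 2*2=4, -3*2=-6 -> [6, -12, -4, 6, 4, -6]
Stage 3 (CLIP -9 14): clip(6,-9,14)=6, clip(-12,-9,14)=-9, clip(-4,-9,14)=-4, clip(6,-9,14)=6, clip(4,-9,14)=4, clip(-6,-9,14)=-6 -> [6, -9, -4, 6, 4, -6]
Stage 4 (AMPLIFY -1): 6*-1=-6, -9*-1=9, -4*-1=4, 6*-1=-6, 4*-1=-4, -6*-1=6 -> [-6, 9, 4, -6, -4, 6]
Stage 5 (CLIP -5 14): clip(-6,-5,14)=-5, clip(9,-5,14)=9, clip(4,-5,14)=4, clip(-6,-5,14)=-5, clip(-4,-5,14)=-4, clip(6,-5,14)=6 -> [-5, 9, 4, -5, -4, 6]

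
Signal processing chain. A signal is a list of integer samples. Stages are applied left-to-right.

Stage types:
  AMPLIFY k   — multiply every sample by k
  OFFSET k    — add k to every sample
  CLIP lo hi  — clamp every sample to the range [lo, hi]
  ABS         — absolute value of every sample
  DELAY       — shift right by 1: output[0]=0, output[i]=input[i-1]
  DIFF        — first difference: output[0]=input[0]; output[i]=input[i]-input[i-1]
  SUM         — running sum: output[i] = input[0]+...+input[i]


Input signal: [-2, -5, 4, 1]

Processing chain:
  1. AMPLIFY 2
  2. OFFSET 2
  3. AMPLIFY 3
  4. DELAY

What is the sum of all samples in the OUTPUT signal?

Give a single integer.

Answer: 0

Derivation:
Input: [-2, -5, 4, 1]
Stage 1 (AMPLIFY 2): -2*2=-4, -5*2=-10, 4*2=8, 1*2=2 -> [-4, -10, 8, 2]
Stage 2 (OFFSET 2): -4+2=-2, -10+2=-8, 8+2=10, 2+2=4 -> [-2, -8, 10, 4]
Stage 3 (AMPLIFY 3): -2*3=-6, -8*3=-24, 10*3=30, 4*3=12 -> [-6, -24, 30, 12]
Stage 4 (DELAY): [0, -6, -24, 30] = [0, -6, -24, 30] -> [0, -6, -24, 30]
Output sum: 0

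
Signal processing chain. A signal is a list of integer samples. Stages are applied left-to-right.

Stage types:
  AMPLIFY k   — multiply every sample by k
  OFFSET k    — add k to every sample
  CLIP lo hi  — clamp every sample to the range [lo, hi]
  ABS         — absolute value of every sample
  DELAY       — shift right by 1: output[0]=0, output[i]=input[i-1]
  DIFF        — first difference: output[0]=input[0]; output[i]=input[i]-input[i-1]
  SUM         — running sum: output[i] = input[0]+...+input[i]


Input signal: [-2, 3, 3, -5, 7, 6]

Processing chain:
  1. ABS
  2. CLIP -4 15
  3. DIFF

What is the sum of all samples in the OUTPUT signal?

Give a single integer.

Answer: 6

Derivation:
Input: [-2, 3, 3, -5, 7, 6]
Stage 1 (ABS): |-2|=2, |3|=3, |3|=3, |-5|=5, |7|=7, |6|=6 -> [2, 3, 3, 5, 7, 6]
Stage 2 (CLIP -4 15): clip(2,-4,15)=2, clip(3,-4,15)=3, clip(3,-4,15)=3, clip(5,-4,15)=5, clip(7,-4,15)=7, clip(6,-4,15)=6 -> [2, 3, 3, 5, 7, 6]
Stage 3 (DIFF): s[0]=2, 3-2=1, 3-3=0, 5-3=2, 7-5=2, 6-7=-1 -> [2, 1, 0, 2, 2, -1]
Output sum: 6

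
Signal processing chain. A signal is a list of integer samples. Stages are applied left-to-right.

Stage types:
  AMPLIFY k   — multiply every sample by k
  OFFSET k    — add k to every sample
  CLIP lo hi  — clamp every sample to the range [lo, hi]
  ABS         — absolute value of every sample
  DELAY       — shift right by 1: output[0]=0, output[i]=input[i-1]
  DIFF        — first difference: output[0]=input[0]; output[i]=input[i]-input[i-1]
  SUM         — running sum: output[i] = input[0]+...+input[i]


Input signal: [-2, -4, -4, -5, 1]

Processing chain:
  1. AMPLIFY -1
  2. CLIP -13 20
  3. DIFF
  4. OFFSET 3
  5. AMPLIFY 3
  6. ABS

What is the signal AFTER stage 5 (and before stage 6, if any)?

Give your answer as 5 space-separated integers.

Input: [-2, -4, -4, -5, 1]
Stage 1 (AMPLIFY -1): -2*-1=2, -4*-1=4, -4*-1=4, -5*-1=5, 1*-1=-1 -> [2, 4, 4, 5, -1]
Stage 2 (CLIP -13 20): clip(2,-13,20)=2, clip(4,-13,20)=4, clip(4,-13,20)=4, clip(5,-13,20)=5, clip(-1,-13,20)=-1 -> [2, 4, 4, 5, -1]
Stage 3 (DIFF): s[0]=2, 4-2=2, 4-4=0, 5-4=1, -1-5=-6 -> [2, 2, 0, 1, -6]
Stage 4 (OFFSET 3): 2+3=5, 2+3=5, 0+3=3, 1+3=4, -6+3=-3 -> [5, 5, 3, 4, -3]
Stage 5 (AMPLIFY 3): 5*3=15, 5*3=15, 3*3=9, 4*3=12, -3*3=-9 -> [15, 15, 9, 12, -9]

Answer: 15 15 9 12 -9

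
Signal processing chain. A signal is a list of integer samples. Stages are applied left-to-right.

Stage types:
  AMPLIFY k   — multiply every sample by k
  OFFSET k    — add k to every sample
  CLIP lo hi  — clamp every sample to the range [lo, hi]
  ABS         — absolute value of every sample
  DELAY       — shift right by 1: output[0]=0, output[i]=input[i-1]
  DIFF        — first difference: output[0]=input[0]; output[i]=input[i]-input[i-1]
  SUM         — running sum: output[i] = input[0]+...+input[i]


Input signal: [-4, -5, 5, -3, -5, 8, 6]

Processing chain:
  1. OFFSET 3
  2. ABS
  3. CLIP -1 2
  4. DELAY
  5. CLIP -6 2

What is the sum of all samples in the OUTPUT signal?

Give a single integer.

Input: [-4, -5, 5, -3, -5, 8, 6]
Stage 1 (OFFSET 3): -4+3=-1, -5+3=-2, 5+3=8, -3+3=0, -5+3=-2, 8+3=11, 6+3=9 -> [-1, -2, 8, 0, -2, 11, 9]
Stage 2 (ABS): |-1|=1, |-2|=2, |8|=8, |0|=0, |-2|=2, |11|=11, |9|=9 -> [1, 2, 8, 0, 2, 11, 9]
Stage 3 (CLIP -1 2): clip(1,-1,2)=1, clip(2,-1,2)=2, clip(8,-1,2)=2, clip(0,-1,2)=0, clip(2,-1,2)=2, clip(11,-1,2)=2, clip(9,-1,2)=2 -> [1, 2, 2, 0, 2, 2, 2]
Stage 4 (DELAY): [0, 1, 2, 2, 0, 2, 2] = [0, 1, 2, 2, 0, 2, 2] -> [0, 1, 2, 2, 0, 2, 2]
Stage 5 (CLIP -6 2): clip(0,-6,2)=0, clip(1,-6,2)=1, clip(2,-6,2)=2, clip(2,-6,2)=2, clip(0,-6,2)=0, clip(2,-6,2)=2, clip(2,-6,2)=2 -> [0, 1, 2, 2, 0, 2, 2]
Output sum: 9

Answer: 9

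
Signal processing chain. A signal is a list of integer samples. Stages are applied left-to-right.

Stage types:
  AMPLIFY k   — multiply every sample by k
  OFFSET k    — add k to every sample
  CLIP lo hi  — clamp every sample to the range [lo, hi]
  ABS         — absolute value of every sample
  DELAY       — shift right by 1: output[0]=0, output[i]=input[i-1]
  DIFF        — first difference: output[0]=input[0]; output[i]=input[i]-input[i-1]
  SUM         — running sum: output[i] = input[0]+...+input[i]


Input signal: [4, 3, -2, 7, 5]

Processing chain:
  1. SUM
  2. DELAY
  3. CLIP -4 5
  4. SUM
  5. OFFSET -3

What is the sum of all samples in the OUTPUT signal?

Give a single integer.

Answer: 31

Derivation:
Input: [4, 3, -2, 7, 5]
Stage 1 (SUM): sum[0..0]=4, sum[0..1]=7, sum[0..2]=5, sum[0..3]=12, sum[0..4]=17 -> [4, 7, 5, 12, 17]
Stage 2 (DELAY): [0, 4, 7, 5, 12] = [0, 4, 7, 5, 12] -> [0, 4, 7, 5, 12]
Stage 3 (CLIP -4 5): clip(0,-4,5)=0, clip(4,-4,5)=4, clip(7,-4,5)=5, clip(5,-4,5)=5, clip(12,-4,5)=5 -> [0, 4, 5, 5, 5]
Stage 4 (SUM): sum[0..0]=0, sum[0..1]=4, sum[0..2]=9, sum[0..3]=14, sum[0..4]=19 -> [0, 4, 9, 14, 19]
Stage 5 (OFFSET -3): 0+-3=-3, 4+-3=1, 9+-3=6, 14+-3=11, 19+-3=16 -> [-3, 1, 6, 11, 16]
Output sum: 31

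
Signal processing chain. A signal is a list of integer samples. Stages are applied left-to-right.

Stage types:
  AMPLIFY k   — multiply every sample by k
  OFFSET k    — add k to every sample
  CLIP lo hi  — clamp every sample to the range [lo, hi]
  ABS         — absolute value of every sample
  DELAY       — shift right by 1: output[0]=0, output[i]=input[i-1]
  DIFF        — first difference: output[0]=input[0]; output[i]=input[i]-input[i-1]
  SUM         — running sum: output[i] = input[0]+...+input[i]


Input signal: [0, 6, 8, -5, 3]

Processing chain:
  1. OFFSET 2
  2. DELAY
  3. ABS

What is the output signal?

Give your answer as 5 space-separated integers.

Answer: 0 2 8 10 3

Derivation:
Input: [0, 6, 8, -5, 3]
Stage 1 (OFFSET 2): 0+2=2, 6+2=8, 8+2=10, -5+2=-3, 3+2=5 -> [2, 8, 10, -3, 5]
Stage 2 (DELAY): [0, 2, 8, 10, -3] = [0, 2, 8, 10, -3] -> [0, 2, 8, 10, -3]
Stage 3 (ABS): |0|=0, |2|=2, |8|=8, |10|=10, |-3|=3 -> [0, 2, 8, 10, 3]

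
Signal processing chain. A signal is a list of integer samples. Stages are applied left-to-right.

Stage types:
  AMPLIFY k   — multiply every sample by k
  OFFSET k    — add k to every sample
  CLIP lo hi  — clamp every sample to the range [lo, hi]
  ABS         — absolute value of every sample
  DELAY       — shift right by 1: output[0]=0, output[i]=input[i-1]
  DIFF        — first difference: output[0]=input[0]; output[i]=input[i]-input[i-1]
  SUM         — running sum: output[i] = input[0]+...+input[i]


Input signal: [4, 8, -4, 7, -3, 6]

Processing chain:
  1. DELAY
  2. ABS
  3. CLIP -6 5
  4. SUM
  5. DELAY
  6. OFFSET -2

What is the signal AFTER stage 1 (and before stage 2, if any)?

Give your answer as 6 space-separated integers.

Input: [4, 8, -4, 7, -3, 6]
Stage 1 (DELAY): [0, 4, 8, -4, 7, -3] = [0, 4, 8, -4, 7, -3] -> [0, 4, 8, -4, 7, -3]

Answer: 0 4 8 -4 7 -3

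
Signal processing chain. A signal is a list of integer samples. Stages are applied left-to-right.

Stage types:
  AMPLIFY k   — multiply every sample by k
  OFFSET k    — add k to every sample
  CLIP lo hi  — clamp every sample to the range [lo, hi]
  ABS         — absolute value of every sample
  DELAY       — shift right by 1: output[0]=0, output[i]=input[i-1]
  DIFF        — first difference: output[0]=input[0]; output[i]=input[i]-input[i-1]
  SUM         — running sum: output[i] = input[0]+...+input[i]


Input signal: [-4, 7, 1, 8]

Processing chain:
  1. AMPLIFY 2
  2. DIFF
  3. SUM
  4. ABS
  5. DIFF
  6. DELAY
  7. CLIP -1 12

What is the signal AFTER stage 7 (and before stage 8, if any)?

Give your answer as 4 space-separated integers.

Answer: 0 8 6 -1

Derivation:
Input: [-4, 7, 1, 8]
Stage 1 (AMPLIFY 2): -4*2=-8, 7*2=14, 1*2=2, 8*2=16 -> [-8, 14, 2, 16]
Stage 2 (DIFF): s[0]=-8, 14--8=22, 2-14=-12, 16-2=14 -> [-8, 22, -12, 14]
Stage 3 (SUM): sum[0..0]=-8, sum[0..1]=14, sum[0..2]=2, sum[0..3]=16 -> [-8, 14, 2, 16]
Stage 4 (ABS): |-8|=8, |14|=14, |2|=2, |16|=16 -> [8, 14, 2, 16]
Stage 5 (DIFF): s[0]=8, 14-8=6, 2-14=-12, 16-2=14 -> [8, 6, -12, 14]
Stage 6 (DELAY): [0, 8, 6, -12] = [0, 8, 6, -12] -> [0, 8, 6, -12]
Stage 7 (CLIP -1 12): clip(0,-1,12)=0, clip(8,-1,12)=8, clip(6,-1,12)=6, clip(-12,-1,12)=-1 -> [0, 8, 6, -1]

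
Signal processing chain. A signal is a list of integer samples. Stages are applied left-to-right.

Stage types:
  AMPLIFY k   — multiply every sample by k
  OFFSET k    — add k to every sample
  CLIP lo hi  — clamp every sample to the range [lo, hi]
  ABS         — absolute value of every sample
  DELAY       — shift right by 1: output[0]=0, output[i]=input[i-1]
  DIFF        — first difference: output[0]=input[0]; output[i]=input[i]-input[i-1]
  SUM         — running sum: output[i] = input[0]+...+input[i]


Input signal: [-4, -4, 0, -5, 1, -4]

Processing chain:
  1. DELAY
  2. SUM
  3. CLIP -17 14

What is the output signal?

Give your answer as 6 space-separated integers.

Answer: 0 -4 -8 -8 -13 -12

Derivation:
Input: [-4, -4, 0, -5, 1, -4]
Stage 1 (DELAY): [0, -4, -4, 0, -5, 1] = [0, -4, -4, 0, -5, 1] -> [0, -4, -4, 0, -5, 1]
Stage 2 (SUM): sum[0..0]=0, sum[0..1]=-4, sum[0..2]=-8, sum[0..3]=-8, sum[0..4]=-13, sum[0..5]=-12 -> [0, -4, -8, -8, -13, -12]
Stage 3 (CLIP -17 14): clip(0,-17,14)=0, clip(-4,-17,14)=-4, clip(-8,-17,14)=-8, clip(-8,-17,14)=-8, clip(-13,-17,14)=-13, clip(-12,-17,14)=-12 -> [0, -4, -8, -8, -13, -12]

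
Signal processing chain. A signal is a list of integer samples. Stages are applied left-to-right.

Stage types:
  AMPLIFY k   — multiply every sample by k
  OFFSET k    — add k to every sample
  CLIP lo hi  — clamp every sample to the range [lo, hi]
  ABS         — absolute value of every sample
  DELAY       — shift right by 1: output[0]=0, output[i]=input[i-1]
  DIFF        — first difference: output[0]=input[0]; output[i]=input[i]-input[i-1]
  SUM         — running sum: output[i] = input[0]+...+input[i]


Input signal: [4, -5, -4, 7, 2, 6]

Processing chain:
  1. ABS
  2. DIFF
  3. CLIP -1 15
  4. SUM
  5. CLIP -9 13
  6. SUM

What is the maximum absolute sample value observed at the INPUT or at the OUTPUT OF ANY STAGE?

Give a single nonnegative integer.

Answer: 36

Derivation:
Input: [4, -5, -4, 7, 2, 6] (max |s|=7)
Stage 1 (ABS): |4|=4, |-5|=5, |-4|=4, |7|=7, |2|=2, |6|=6 -> [4, 5, 4, 7, 2, 6] (max |s|=7)
Stage 2 (DIFF): s[0]=4, 5-4=1, 4-5=-1, 7-4=3, 2-7=-5, 6-2=4 -> [4, 1, -1, 3, -5, 4] (max |s|=5)
Stage 3 (CLIP -1 15): clip(4,-1,15)=4, clip(1,-1,15)=1, clip(-1,-1,15)=-1, clip(3,-1,15)=3, clip(-5,-1,15)=-1, clip(4,-1,15)=4 -> [4, 1, -1, 3, -1, 4] (max |s|=4)
Stage 4 (SUM): sum[0..0]=4, sum[0..1]=5, sum[0..2]=4, sum[0..3]=7, sum[0..4]=6, sum[0..5]=10 -> [4, 5, 4, 7, 6, 10] (max |s|=10)
Stage 5 (CLIP -9 13): clip(4,-9,13)=4, clip(5,-9,13)=5, clip(4,-9,13)=4, clip(7,-9,13)=7, clip(6,-9,13)=6, clip(10,-9,13)=10 -> [4, 5, 4, 7, 6, 10] (max |s|=10)
Stage 6 (SUM): sum[0..0]=4, sum[0..1]=9, sum[0..2]=13, sum[0..3]=20, sum[0..4]=26, sum[0..5]=36 -> [4, 9, 13, 20, 26, 36] (max |s|=36)
Overall max amplitude: 36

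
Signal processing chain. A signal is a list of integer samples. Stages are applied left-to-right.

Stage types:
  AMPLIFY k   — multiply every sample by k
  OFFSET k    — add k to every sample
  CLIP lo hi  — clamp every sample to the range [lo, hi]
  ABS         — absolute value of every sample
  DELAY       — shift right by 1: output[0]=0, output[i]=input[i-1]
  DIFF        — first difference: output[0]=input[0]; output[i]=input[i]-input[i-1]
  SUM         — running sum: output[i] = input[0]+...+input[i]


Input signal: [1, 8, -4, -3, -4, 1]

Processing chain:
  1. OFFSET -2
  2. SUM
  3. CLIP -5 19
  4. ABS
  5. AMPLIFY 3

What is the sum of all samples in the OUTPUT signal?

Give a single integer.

Answer: 66

Derivation:
Input: [1, 8, -4, -3, -4, 1]
Stage 1 (OFFSET -2): 1+-2=-1, 8+-2=6, -4+-2=-6, -3+-2=-5, -4+-2=-6, 1+-2=-1 -> [-1, 6, -6, -5, -6, -1]
Stage 2 (SUM): sum[0..0]=-1, sum[0..1]=5, sum[0..2]=-1, sum[0..3]=-6, sum[0..4]=-12, sum[0..5]=-13 -> [-1, 5, -1, -6, -12, -13]
Stage 3 (CLIP -5 19): clip(-1,-5,19)=-1, clip(5,-5,19)=5, clip(-1,-5,19)=-1, clip(-6,-5,19)=-5, clip(-12,-5,19)=-5, clip(-13,-5,19)=-5 -> [-1, 5, -1, -5, -5, -5]
Stage 4 (ABS): |-1|=1, |5|=5, |-1|=1, |-5|=5, |-5|=5, |-5|=5 -> [1, 5, 1, 5, 5, 5]
Stage 5 (AMPLIFY 3): 1*3=3, 5*3=15, 1*3=3, 5*3=15, 5*3=15, 5*3=15 -> [3, 15, 3, 15, 15, 15]
Output sum: 66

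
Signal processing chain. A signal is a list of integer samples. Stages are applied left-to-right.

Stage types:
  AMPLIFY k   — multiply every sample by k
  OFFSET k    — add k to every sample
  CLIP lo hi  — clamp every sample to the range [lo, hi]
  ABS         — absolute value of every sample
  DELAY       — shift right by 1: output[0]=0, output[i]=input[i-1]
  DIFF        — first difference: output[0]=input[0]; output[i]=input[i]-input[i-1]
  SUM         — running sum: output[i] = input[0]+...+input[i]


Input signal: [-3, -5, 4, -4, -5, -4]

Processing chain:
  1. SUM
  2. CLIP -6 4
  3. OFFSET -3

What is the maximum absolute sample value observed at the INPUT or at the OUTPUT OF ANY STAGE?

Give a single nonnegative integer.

Input: [-3, -5, 4, -4, -5, -4] (max |s|=5)
Stage 1 (SUM): sum[0..0]=-3, sum[0..1]=-8, sum[0..2]=-4, sum[0..3]=-8, sum[0..4]=-13, sum[0..5]=-17 -> [-3, -8, -4, -8, -13, -17] (max |s|=17)
Stage 2 (CLIP -6 4): clip(-3,-6,4)=-3, clip(-8,-6,4)=-6, clip(-4,-6,4)=-4, clip(-8,-6,4)=-6, clip(-13,-6,4)=-6, clip(-17,-6,4)=-6 -> [-3, -6, -4, -6, -6, -6] (max |s|=6)
Stage 3 (OFFSET -3): -3+-3=-6, -6+-3=-9, -4+-3=-7, -6+-3=-9, -6+-3=-9, -6+-3=-9 -> [-6, -9, -7, -9, -9, -9] (max |s|=9)
Overall max amplitude: 17

Answer: 17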